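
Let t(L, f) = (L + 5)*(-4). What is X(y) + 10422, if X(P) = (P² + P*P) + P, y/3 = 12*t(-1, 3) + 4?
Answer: 646050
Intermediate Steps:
t(L, f) = -20 - 4*L (t(L, f) = (5 + L)*(-4) = -20 - 4*L)
y = -564 (y = 3*(12*(-20 - 4*(-1)) + 4) = 3*(12*(-20 + 4) + 4) = 3*(12*(-16) + 4) = 3*(-192 + 4) = 3*(-188) = -564)
X(P) = P + 2*P² (X(P) = (P² + P²) + P = 2*P² + P = P + 2*P²)
X(y) + 10422 = -564*(1 + 2*(-564)) + 10422 = -564*(1 - 1128) + 10422 = -564*(-1127) + 10422 = 635628 + 10422 = 646050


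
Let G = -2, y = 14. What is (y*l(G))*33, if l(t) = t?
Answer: -924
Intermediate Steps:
(y*l(G))*33 = (14*(-2))*33 = -28*33 = -924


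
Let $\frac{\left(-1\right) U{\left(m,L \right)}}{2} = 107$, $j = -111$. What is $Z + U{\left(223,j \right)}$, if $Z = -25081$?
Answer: $-25295$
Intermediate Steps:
$U{\left(m,L \right)} = -214$ ($U{\left(m,L \right)} = \left(-2\right) 107 = -214$)
$Z + U{\left(223,j \right)} = -25081 - 214 = -25295$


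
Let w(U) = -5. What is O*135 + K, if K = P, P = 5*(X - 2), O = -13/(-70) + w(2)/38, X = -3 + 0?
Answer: -2353/133 ≈ -17.692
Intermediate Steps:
X = -3
O = 36/665 (O = -13/(-70) - 5/38 = -13*(-1/70) - 5*1/38 = 13/70 - 5/38 = 36/665 ≈ 0.054135)
P = -25 (P = 5*(-3 - 2) = 5*(-5) = -25)
K = -25
O*135 + K = (36/665)*135 - 25 = 972/133 - 25 = -2353/133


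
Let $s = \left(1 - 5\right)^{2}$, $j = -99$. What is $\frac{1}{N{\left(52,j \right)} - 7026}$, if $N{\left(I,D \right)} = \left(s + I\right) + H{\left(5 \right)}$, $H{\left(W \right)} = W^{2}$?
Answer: $- \frac{1}{6933} \approx -0.00014424$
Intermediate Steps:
$s = 16$ ($s = \left(-4\right)^{2} = 16$)
$N{\left(I,D \right)} = 41 + I$ ($N{\left(I,D \right)} = \left(16 + I\right) + 5^{2} = \left(16 + I\right) + 25 = 41 + I$)
$\frac{1}{N{\left(52,j \right)} - 7026} = \frac{1}{\left(41 + 52\right) - 7026} = \frac{1}{93 - 7026} = \frac{1}{-6933} = - \frac{1}{6933}$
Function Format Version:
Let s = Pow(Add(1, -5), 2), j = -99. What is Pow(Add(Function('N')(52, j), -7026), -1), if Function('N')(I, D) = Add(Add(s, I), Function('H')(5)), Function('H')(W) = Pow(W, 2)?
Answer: Rational(-1, 6933) ≈ -0.00014424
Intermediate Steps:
s = 16 (s = Pow(-4, 2) = 16)
Function('N')(I, D) = Add(41, I) (Function('N')(I, D) = Add(Add(16, I), Pow(5, 2)) = Add(Add(16, I), 25) = Add(41, I))
Pow(Add(Function('N')(52, j), -7026), -1) = Pow(Add(Add(41, 52), -7026), -1) = Pow(Add(93, -7026), -1) = Pow(-6933, -1) = Rational(-1, 6933)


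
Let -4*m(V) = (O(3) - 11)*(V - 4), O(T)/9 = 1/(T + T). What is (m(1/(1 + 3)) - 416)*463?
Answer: -6295411/32 ≈ -1.9673e+5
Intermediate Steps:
O(T) = 9/(2*T) (O(T) = 9/(T + T) = 9/((2*T)) = 9*(1/(2*T)) = 9/(2*T))
m(V) = -19/2 + 19*V/8 (m(V) = -((9/2)/3 - 11)*(V - 4)/4 = -((9/2)*(1/3) - 11)*(-4 + V)/4 = -(3/2 - 11)*(-4 + V)/4 = -(-19)*(-4 + V)/8 = -(38 - 19*V/2)/4 = -19/2 + 19*V/8)
(m(1/(1 + 3)) - 416)*463 = ((-19/2 + 19/(8*(1 + 3))) - 416)*463 = ((-19/2 + (19/8)/4) - 416)*463 = ((-19/2 + (19/8)*(1/4)) - 416)*463 = ((-19/2 + 19/32) - 416)*463 = (-285/32 - 416)*463 = -13597/32*463 = -6295411/32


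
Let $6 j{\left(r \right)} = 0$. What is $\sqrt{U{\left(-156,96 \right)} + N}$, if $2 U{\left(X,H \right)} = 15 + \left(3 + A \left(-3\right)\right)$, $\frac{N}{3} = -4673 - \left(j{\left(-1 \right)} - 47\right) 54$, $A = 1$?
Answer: $\frac{i \sqrt{25590}}{2} \approx 79.984 i$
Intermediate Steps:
$j{\left(r \right)} = 0$ ($j{\left(r \right)} = \frac{1}{6} \cdot 0 = 0$)
$N = -6405$ ($N = 3 \left(-4673 - \left(0 - 47\right) 54\right) = 3 \left(-4673 - \left(-47\right) 54\right) = 3 \left(-4673 - -2538\right) = 3 \left(-4673 + 2538\right) = 3 \left(-2135\right) = -6405$)
$U{\left(X,H \right)} = \frac{15}{2}$ ($U{\left(X,H \right)} = \frac{15 + \left(3 + 1 \left(-3\right)\right)}{2} = \frac{15 + \left(3 - 3\right)}{2} = \frac{15 + 0}{2} = \frac{1}{2} \cdot 15 = \frac{15}{2}$)
$\sqrt{U{\left(-156,96 \right)} + N} = \sqrt{\frac{15}{2} - 6405} = \sqrt{- \frac{12795}{2}} = \frac{i \sqrt{25590}}{2}$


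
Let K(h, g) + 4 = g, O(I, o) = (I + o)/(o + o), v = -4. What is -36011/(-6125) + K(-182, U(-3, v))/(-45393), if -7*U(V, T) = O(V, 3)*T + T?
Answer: 544889441/92677375 ≈ 5.8794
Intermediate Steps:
O(I, o) = (I + o)/(2*o) (O(I, o) = (I + o)/((2*o)) = (I + o)*(1/(2*o)) = (I + o)/(2*o))
U(V, T) = -T/7 - T*(½ + V/6)/7 (U(V, T) = -(((½)*(V + 3)/3)*T + T)/7 = -(((½)*(⅓)*(3 + V))*T + T)/7 = -((½ + V/6)*T + T)/7 = -(T*(½ + V/6) + T)/7 = -(T + T*(½ + V/6))/7 = -T/7 - T*(½ + V/6)/7)
K(h, g) = -4 + g
-36011/(-6125) + K(-182, U(-3, v))/(-45393) = -36011/(-6125) + (-4 - 1/42*(-4)*(9 - 3))/(-45393) = -36011*(-1/6125) + (-4 - 1/42*(-4)*6)*(-1/45393) = 36011/6125 + (-4 + 4/7)*(-1/45393) = 36011/6125 - 24/7*(-1/45393) = 36011/6125 + 8/105917 = 544889441/92677375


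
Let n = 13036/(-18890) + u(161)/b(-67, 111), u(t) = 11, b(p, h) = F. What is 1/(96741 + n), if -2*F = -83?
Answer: 783935/75838322631 ≈ 1.0337e-5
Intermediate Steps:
F = 83/2 (F = -½*(-83) = 83/2 ≈ 41.500)
b(p, h) = 83/2
n = -333204/783935 (n = 13036/(-18890) + 11/(83/2) = 13036*(-1/18890) + 11*(2/83) = -6518/9445 + 22/83 = -333204/783935 ≈ -0.42504)
1/(96741 + n) = 1/(96741 - 333204/783935) = 1/(75838322631/783935) = 783935/75838322631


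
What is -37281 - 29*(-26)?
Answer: -36527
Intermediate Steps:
-37281 - 29*(-26) = -37281 + 754 = -36527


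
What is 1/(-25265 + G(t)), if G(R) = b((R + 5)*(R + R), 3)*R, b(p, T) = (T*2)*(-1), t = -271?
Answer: -1/23639 ≈ -4.2303e-5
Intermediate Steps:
b(p, T) = -2*T (b(p, T) = (2*T)*(-1) = -2*T)
G(R) = -6*R (G(R) = (-2*3)*R = -6*R)
1/(-25265 + G(t)) = 1/(-25265 - 6*(-271)) = 1/(-25265 + 1626) = 1/(-23639) = -1/23639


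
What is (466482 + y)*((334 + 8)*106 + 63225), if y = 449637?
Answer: 91132769763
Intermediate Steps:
(466482 + y)*((334 + 8)*106 + 63225) = (466482 + 449637)*((334 + 8)*106 + 63225) = 916119*(342*106 + 63225) = 916119*(36252 + 63225) = 916119*99477 = 91132769763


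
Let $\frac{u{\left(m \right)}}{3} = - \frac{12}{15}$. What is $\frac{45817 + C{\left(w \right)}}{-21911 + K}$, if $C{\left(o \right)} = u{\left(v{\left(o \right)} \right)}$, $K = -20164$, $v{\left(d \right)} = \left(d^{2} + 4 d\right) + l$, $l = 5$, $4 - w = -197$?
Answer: $- \frac{229073}{210375} \approx -1.0889$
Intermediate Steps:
$w = 201$ ($w = 4 - -197 = 4 + 197 = 201$)
$v{\left(d \right)} = 5 + d^{2} + 4 d$ ($v{\left(d \right)} = \left(d^{2} + 4 d\right) + 5 = 5 + d^{2} + 4 d$)
$u{\left(m \right)} = - \frac{12}{5}$ ($u{\left(m \right)} = 3 \left(- \frac{12}{15}\right) = 3 \left(\left(-12\right) \frac{1}{15}\right) = 3 \left(- \frac{4}{5}\right) = - \frac{12}{5}$)
$C{\left(o \right)} = - \frac{12}{5}$
$\frac{45817 + C{\left(w \right)}}{-21911 + K} = \frac{45817 - \frac{12}{5}}{-21911 - 20164} = \frac{229073}{5 \left(-42075\right)} = \frac{229073}{5} \left(- \frac{1}{42075}\right) = - \frac{229073}{210375}$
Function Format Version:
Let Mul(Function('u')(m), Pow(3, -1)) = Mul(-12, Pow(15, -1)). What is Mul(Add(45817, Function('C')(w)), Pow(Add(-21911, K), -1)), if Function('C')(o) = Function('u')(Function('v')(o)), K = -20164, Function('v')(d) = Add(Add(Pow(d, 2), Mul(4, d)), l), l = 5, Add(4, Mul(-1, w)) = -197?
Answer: Rational(-229073, 210375) ≈ -1.0889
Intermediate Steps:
w = 201 (w = Add(4, Mul(-1, -197)) = Add(4, 197) = 201)
Function('v')(d) = Add(5, Pow(d, 2), Mul(4, d)) (Function('v')(d) = Add(Add(Pow(d, 2), Mul(4, d)), 5) = Add(5, Pow(d, 2), Mul(4, d)))
Function('u')(m) = Rational(-12, 5) (Function('u')(m) = Mul(3, Mul(-12, Pow(15, -1))) = Mul(3, Mul(-12, Rational(1, 15))) = Mul(3, Rational(-4, 5)) = Rational(-12, 5))
Function('C')(o) = Rational(-12, 5)
Mul(Add(45817, Function('C')(w)), Pow(Add(-21911, K), -1)) = Mul(Add(45817, Rational(-12, 5)), Pow(Add(-21911, -20164), -1)) = Mul(Rational(229073, 5), Pow(-42075, -1)) = Mul(Rational(229073, 5), Rational(-1, 42075)) = Rational(-229073, 210375)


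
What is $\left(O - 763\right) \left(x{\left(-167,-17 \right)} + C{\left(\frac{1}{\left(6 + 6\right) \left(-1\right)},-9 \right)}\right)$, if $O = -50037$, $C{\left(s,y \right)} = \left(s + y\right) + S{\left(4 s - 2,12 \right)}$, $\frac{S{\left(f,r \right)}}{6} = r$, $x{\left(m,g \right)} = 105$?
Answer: $- \frac{25590500}{3} \approx -8.5302 \cdot 10^{6}$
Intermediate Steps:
$S{\left(f,r \right)} = 6 r$
$C{\left(s,y \right)} = 72 + s + y$ ($C{\left(s,y \right)} = \left(s + y\right) + 6 \cdot 12 = \left(s + y\right) + 72 = 72 + s + y$)
$\left(O - 763\right) \left(x{\left(-167,-17 \right)} + C{\left(\frac{1}{\left(6 + 6\right) \left(-1\right)},-9 \right)}\right) = \left(-50037 - 763\right) \left(105 + \left(72 + \frac{1}{\left(6 + 6\right) \left(-1\right)} - 9\right)\right) = - 50800 \left(105 + \left(72 + \frac{1}{12 \left(-1\right)} - 9\right)\right) = - 50800 \left(105 + \left(72 + \frac{1}{-12} - 9\right)\right) = - 50800 \left(105 - - \frac{755}{12}\right) = - 50800 \left(105 + \frac{755}{12}\right) = \left(-50800\right) \frac{2015}{12} = - \frac{25590500}{3}$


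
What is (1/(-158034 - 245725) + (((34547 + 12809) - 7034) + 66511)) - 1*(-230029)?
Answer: 136011064257/403759 ≈ 3.3686e+5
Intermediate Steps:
(1/(-158034 - 245725) + (((34547 + 12809) - 7034) + 66511)) - 1*(-230029) = (1/(-403759) + ((47356 - 7034) + 66511)) + 230029 = (-1/403759 + (40322 + 66511)) + 230029 = (-1/403759 + 106833) + 230029 = 43134785246/403759 + 230029 = 136011064257/403759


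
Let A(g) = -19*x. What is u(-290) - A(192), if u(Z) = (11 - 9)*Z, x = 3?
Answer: -523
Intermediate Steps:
u(Z) = 2*Z
A(g) = -57 (A(g) = -19*3 = -57)
u(-290) - A(192) = 2*(-290) - 1*(-57) = -580 + 57 = -523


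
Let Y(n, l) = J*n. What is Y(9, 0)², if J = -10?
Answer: 8100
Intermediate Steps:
Y(n, l) = -10*n
Y(9, 0)² = (-10*9)² = (-90)² = 8100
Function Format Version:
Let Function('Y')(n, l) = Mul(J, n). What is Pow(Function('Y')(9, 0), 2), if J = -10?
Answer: 8100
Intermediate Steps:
Function('Y')(n, l) = Mul(-10, n)
Pow(Function('Y')(9, 0), 2) = Pow(Mul(-10, 9), 2) = Pow(-90, 2) = 8100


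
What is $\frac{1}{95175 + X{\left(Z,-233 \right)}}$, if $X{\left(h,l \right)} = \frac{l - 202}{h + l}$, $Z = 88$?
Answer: $\frac{1}{95178} \approx 1.0507 \cdot 10^{-5}$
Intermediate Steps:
$X{\left(h,l \right)} = \frac{-202 + l}{h + l}$
$\frac{1}{95175 + X{\left(Z,-233 \right)}} = \frac{1}{95175 + \frac{-202 - 233}{88 - 233}} = \frac{1}{95175 + \frac{1}{-145} \left(-435\right)} = \frac{1}{95175 - -3} = \frac{1}{95175 + 3} = \frac{1}{95178}$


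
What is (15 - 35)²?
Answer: 400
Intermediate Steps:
(15 - 35)² = (-20)² = 400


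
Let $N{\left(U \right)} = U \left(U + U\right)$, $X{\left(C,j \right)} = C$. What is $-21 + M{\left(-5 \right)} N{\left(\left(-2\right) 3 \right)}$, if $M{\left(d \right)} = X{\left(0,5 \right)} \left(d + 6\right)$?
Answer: $-21$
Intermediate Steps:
$M{\left(d \right)} = 0$ ($M{\left(d \right)} = 0 \left(d + 6\right) = 0 \left(6 + d\right) = 0$)
$N{\left(U \right)} = 2 U^{2}$ ($N{\left(U \right)} = U 2 U = 2 U^{2}$)
$-21 + M{\left(-5 \right)} N{\left(\left(-2\right) 3 \right)} = -21 + 0 \cdot 2 \left(\left(-2\right) 3\right)^{2} = -21 + 0 \cdot 2 \left(-6\right)^{2} = -21 + 0 \cdot 2 \cdot 36 = -21 + 0 \cdot 72 = -21 + 0 = -21$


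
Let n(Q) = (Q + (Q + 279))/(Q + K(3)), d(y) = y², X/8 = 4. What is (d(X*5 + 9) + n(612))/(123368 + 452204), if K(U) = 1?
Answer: 4377349/88206409 ≈ 0.049626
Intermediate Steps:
X = 32 (X = 8*4 = 32)
n(Q) = (279 + 2*Q)/(1 + Q) (n(Q) = (Q + (Q + 279))/(Q + 1) = (Q + (279 + Q))/(1 + Q) = (279 + 2*Q)/(1 + Q))
(d(X*5 + 9) + n(612))/(123368 + 452204) = ((32*5 + 9)² + (279 + 2*612)/(1 + 612))/(123368 + 452204) = ((160 + 9)² + (279 + 1224)/613)/575572 = (169² + (1/613)*1503)*(1/575572) = (28561 + 1503/613)*(1/575572) = (17509396/613)*(1/575572) = 4377349/88206409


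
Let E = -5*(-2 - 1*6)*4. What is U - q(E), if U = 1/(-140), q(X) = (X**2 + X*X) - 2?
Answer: -7167721/140 ≈ -51198.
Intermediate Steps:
E = 160 (E = -5*(-2 - 6)*4 = -5*(-8)*4 = 40*4 = 160)
q(X) = -2 + 2*X**2 (q(X) = (X**2 + X**2) - 2 = 2*X**2 - 2 = -2 + 2*X**2)
U = -1/140 ≈ -0.0071429
U - q(E) = -1/140 - (-2 + 2*160**2) = -1/140 - (-2 + 2*25600) = -1/140 - (-2 + 51200) = -1/140 - 1*51198 = -1/140 - 51198 = -7167721/140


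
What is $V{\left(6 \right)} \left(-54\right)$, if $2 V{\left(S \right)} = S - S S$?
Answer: $810$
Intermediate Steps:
$V{\left(S \right)} = \frac{S}{2} - \frac{S^{2}}{2}$ ($V{\left(S \right)} = \frac{S - S S}{2} = \frac{S - S^{2}}{2} = \frac{S}{2} - \frac{S^{2}}{2}$)
$V{\left(6 \right)} \left(-54\right) = \frac{1}{2} \cdot 6 \left(1 - 6\right) \left(-54\right) = \frac{1}{2} \cdot 6 \left(-5\right) \left(-54\right) = \left(-15\right) \left(-54\right) = 810$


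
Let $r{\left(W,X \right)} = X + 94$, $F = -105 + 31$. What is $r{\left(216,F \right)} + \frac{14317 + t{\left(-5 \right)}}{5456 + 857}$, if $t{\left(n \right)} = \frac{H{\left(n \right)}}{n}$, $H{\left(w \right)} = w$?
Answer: $\frac{140578}{6313} \approx 22.268$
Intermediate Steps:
$F = -74$
$r{\left(W,X \right)} = 94 + X$
$t{\left(n \right)} = 1$ ($t{\left(n \right)} = \frac{n}{n} = 1$)
$r{\left(216,F \right)} + \frac{14317 + t{\left(-5 \right)}}{5456 + 857} = \left(94 - 74\right) + \frac{14317 + 1}{5456 + 857} = 20 + \frac{14318}{6313} = \frac{140578}{6313}$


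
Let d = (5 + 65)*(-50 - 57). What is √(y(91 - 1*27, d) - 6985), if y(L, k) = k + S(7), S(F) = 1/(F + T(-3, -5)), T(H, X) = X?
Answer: I*√57898/2 ≈ 120.31*I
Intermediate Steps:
d = -7490 (d = 70*(-107) = -7490)
S(F) = 1/(-5 + F) (S(F) = 1/(F - 5) = 1/(-5 + F))
y(L, k) = ½ + k (y(L, k) = k + 1/(-5 + 7) = k + 1/2 = k + ½ = ½ + k)
√(y(91 - 1*27, d) - 6985) = √((½ - 7490) - 6985) = √(-14979/2 - 6985) = √(-28949/2) = I*√57898/2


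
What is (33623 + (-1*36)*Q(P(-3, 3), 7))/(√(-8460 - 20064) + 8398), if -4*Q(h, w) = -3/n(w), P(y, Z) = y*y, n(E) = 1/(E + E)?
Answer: 139595755/35277464 - 33245*I*√7131/35277464 ≈ 3.9571 - 0.07958*I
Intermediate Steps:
n(E) = 1/(2*E)
P(y, Z) = y²
Q(h, w) = 3*w/2 (Q(h, w) = -(-3)/(4*(1/(2*w))) = -(-3)*2*w/4 = -(-3)*w/2 = 3*w/2)
(33623 + (-1*36)*Q(P(-3, 3), 7))/(√(-8460 - 20064) + 8398) = (33623 + (-1*36)*((3/2)*7))/(√(-8460 - 20064) + 8398) = (33623 - 36*21/2)/(√(-28524) + 8398) = (33623 - 378)/(2*I*√7131 + 8398) = 33245/(8398 + 2*I*√7131)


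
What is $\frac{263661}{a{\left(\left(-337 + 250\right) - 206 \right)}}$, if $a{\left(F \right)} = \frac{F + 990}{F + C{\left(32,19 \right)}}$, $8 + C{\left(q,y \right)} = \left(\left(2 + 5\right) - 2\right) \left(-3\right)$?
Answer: $- \frac{83316876}{697} \approx -1.1954 \cdot 10^{5}$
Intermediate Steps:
$C{\left(q,y \right)} = -23$ ($C{\left(q,y \right)} = -8 + \left(\left(2 + 5\right) - 2\right) \left(-3\right) = -8 + \left(7 - 2\right) \left(-3\right) = -8 + 5 \left(-3\right) = -8 - 15 = -23$)
$a{\left(F \right)} = \frac{990 + F}{-23 + F}$ ($a{\left(F \right)} = \frac{F + 990}{F - 23} = \frac{990 + F}{-23 + F}$)
$\frac{263661}{a{\left(\left(-337 + 250\right) - 206 \right)}} = \frac{263661}{\frac{1}{-23 + \left(\left(-337 + 250\right) - 206\right)} \left(990 + \left(\left(-337 + 250\right) - 206\right)\right)} = \frac{263661}{\frac{1}{-23 - 293} \left(990 - 293\right)} = \frac{263661}{\frac{1}{-316} \cdot 697} = \frac{263661}{\left(- \frac{1}{316}\right) 697} = \frac{263661}{- \frac{697}{316}} = 263661 \left(- \frac{316}{697}\right) = - \frac{83316876}{697}$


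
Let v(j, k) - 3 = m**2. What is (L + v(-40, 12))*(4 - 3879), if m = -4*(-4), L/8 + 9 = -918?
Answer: 27733375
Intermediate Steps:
L = -7416 (L = -72 + 8*(-918) = -72 - 7344 = -7416)
m = 16
v(j, k) = 259 (v(j, k) = 3 + 16**2 = 3 + 256 = 259)
(L + v(-40, 12))*(4 - 3879) = (-7416 + 259)*(4 - 3879) = -7157*(-3875) = 27733375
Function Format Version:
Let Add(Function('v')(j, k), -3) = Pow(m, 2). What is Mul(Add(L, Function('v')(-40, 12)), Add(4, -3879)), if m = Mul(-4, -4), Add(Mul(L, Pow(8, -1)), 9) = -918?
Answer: 27733375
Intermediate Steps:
L = -7416 (L = Add(-72, Mul(8, -918)) = Add(-72, -7344) = -7416)
m = 16
Function('v')(j, k) = 259 (Function('v')(j, k) = Add(3, Pow(16, 2)) = Add(3, 256) = 259)
Mul(Add(L, Function('v')(-40, 12)), Add(4, -3879)) = Mul(Add(-7416, 259), Add(4, -3879)) = Mul(-7157, -3875) = 27733375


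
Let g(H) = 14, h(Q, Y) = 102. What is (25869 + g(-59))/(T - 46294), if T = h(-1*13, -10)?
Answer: -25883/46192 ≈ -0.56034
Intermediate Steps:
T = 102
(25869 + g(-59))/(T - 46294) = (25869 + 14)/(102 - 46294) = 25883/(-46192) = 25883*(-1/46192) = -25883/46192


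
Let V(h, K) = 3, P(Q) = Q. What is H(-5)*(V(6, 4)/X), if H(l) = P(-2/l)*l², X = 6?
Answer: 5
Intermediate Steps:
H(l) = -2*l (H(l) = (-2/l)*l² = -2*l)
H(-5)*(V(6, 4)/X) = (-2*(-5))*(3/6) = 10*(3*(⅙)) = 10*(½) = 5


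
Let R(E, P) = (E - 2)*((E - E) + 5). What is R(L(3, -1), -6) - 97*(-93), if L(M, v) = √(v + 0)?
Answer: 9011 + 5*I ≈ 9011.0 + 5.0*I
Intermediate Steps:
L(M, v) = √v
R(E, P) = -10 + 5*E (R(E, P) = (-2 + E)*(0 + 5) = (-2 + E)*5 = -10 + 5*E)
R(L(3, -1), -6) - 97*(-93) = (-10 + 5*√(-1)) - 97*(-93) = (-10 + 5*I) + 9021 = 9011 + 5*I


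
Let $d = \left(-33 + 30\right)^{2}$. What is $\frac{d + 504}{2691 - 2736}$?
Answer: $- \frac{57}{5} \approx -11.4$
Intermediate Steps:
$d = 9$ ($d = \left(-3\right)^{2} = 9$)
$\frac{d + 504}{2691 - 2736} = \frac{9 + 504}{2691 - 2736} = \frac{513}{-45} = 513 \left(- \frac{1}{45}\right) = - \frac{57}{5}$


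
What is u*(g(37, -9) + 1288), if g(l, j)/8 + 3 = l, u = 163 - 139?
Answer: 37440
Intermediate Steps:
u = 24
g(l, j) = -24 + 8*l
u*(g(37, -9) + 1288) = 24*((-24 + 8*37) + 1288) = 24*((-24 + 296) + 1288) = 24*(272 + 1288) = 24*1560 = 37440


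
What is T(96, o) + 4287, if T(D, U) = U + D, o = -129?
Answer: 4254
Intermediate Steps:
T(D, U) = D + U
T(96, o) + 4287 = (96 - 129) + 4287 = -33 + 4287 = 4254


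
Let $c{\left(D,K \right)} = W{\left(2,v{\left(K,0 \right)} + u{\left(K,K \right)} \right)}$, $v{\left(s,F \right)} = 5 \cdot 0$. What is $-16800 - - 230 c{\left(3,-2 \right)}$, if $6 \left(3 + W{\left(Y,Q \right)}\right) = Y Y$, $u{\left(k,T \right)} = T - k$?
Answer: $- \frac{52010}{3} \approx -17337.0$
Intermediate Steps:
$v{\left(s,F \right)} = 0$
$W{\left(Y,Q \right)} = -3 + \frac{Y^{2}}{6}$ ($W{\left(Y,Q \right)} = -3 + \frac{Y Y}{6} = -3 + \frac{Y^{2}}{6}$)
$c{\left(D,K \right)} = - \frac{7}{3}$ ($c{\left(D,K \right)} = -3 + \frac{2^{2}}{6} = -3 + \frac{1}{6} \cdot 4 = -3 + \frac{2}{3} = - \frac{7}{3}$)
$-16800 - - 230 c{\left(3,-2 \right)} = -16800 - \left(-230\right) \left(- \frac{7}{3}\right) = -16800 - \frac{1610}{3} = - \frac{52010}{3}$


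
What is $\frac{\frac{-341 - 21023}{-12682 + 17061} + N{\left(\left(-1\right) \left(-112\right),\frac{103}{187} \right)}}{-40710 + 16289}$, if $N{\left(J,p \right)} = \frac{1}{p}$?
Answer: $\frac{1381619}{11014774577} \approx 0.00012543$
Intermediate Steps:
$\frac{\frac{-341 - 21023}{-12682 + 17061} + N{\left(\left(-1\right) \left(-112\right),\frac{103}{187} \right)}}{-40710 + 16289} = \frac{\frac{-341 - 21023}{-12682 + 17061} + \frac{1}{103 \cdot \frac{1}{187}}}{-40710 + 16289} = \frac{- \frac{21364}{4379} + \frac{1}{103 \cdot \frac{1}{187}}}{-24421} = \left(\left(-21364\right) \frac{1}{4379} + \frac{1}{\frac{103}{187}}\right) \left(- \frac{1}{24421}\right) = \left(- \frac{21364}{4379} + \frac{187}{103}\right) \left(- \frac{1}{24421}\right) = \left(- \frac{1381619}{451037}\right) \left(- \frac{1}{24421}\right) = \frac{1381619}{11014774577}$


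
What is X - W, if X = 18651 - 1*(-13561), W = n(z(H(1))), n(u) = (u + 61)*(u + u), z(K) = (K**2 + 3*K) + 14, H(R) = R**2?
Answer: 29368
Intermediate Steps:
z(K) = 14 + K**2 + 3*K
n(u) = 2*u*(61 + u) (n(u) = (61 + u)*(2*u) = 2*u*(61 + u))
W = 2844 (W = 2*(14 + (1**2)**2 + 3*1**2)*(61 + (14 + (1**2)**2 + 3*1**2)) = 2*(14 + 1**2 + 3*1)*(61 + (14 + 1**2 + 3*1)) = 2*(14 + 1 + 3)*(61 + (14 + 1 + 3)) = 2*18*(61 + 18) = 2*18*79 = 2844)
X = 32212 (X = 18651 + 13561 = 32212)
X - W = 32212 - 1*2844 = 32212 - 2844 = 29368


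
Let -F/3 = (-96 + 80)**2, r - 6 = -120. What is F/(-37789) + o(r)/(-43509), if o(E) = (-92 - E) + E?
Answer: 36891500/1644161601 ≈ 0.022438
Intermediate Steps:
r = -114 (r = 6 - 120 = -114)
F = -768 (F = -3*(-96 + 80)**2 = -3*(-16)**2 = -3*256 = -768)
o(E) = -92
F/(-37789) + o(r)/(-43509) = -768/(-37789) - 92/(-43509) = -768*(-1/37789) - 92*(-1/43509) = 768/37789 + 92/43509 = 36891500/1644161601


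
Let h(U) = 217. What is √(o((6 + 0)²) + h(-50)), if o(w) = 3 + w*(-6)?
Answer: 2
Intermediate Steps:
o(w) = 3 - 6*w
√(o((6 + 0)²) + h(-50)) = √((3 - 6*(6 + 0)²) + 217) = √((3 - 6*6²) + 217) = √((3 - 6*36) + 217) = √((3 - 216) + 217) = √(-213 + 217) = √4 = 2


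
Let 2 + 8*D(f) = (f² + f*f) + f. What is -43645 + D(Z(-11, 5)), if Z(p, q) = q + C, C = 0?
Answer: -349107/8 ≈ -43638.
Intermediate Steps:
Z(p, q) = q (Z(p, q) = q + 0 = q)
D(f) = -¼ + f²/4 + f/8 (D(f) = -¼ + ((f² + f*f) + f)/8 = -¼ + ((f² + f²) + f)/8 = -¼ + (2*f² + f)/8 = -¼ + (f + 2*f²)/8 = -¼ + (f²/4 + f/8) = -¼ + f²/4 + f/8)
-43645 + D(Z(-11, 5)) = -43645 + (-¼ + (¼)*5² + (⅛)*5) = -43645 + (-¼ + (¼)*25 + 5/8) = -43645 + (-¼ + 25/4 + 5/8) = -43645 + 53/8 = -349107/8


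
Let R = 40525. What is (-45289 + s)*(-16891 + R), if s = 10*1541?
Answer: -706160286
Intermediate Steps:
s = 15410
(-45289 + s)*(-16891 + R) = (-45289 + 15410)*(-16891 + 40525) = -29879*23634 = -706160286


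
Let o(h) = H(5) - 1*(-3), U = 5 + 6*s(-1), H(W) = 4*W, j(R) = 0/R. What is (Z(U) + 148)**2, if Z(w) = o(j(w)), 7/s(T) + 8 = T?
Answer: 29241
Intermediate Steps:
s(T) = 7/(-8 + T)
j(R) = 0
U = 1/3 (U = 5 + 6*(7/(-8 - 1)) = 5 + 6*(7/(-9)) = 5 + 6*(7*(-1/9)) = 5 + 6*(-7/9) = 5 - 14/3 = 1/3 ≈ 0.33333)
o(h) = 23 (o(h) = 4*5 - 1*(-3) = 20 + 3 = 23)
Z(w) = 23
(Z(U) + 148)**2 = (23 + 148)**2 = 171**2 = 29241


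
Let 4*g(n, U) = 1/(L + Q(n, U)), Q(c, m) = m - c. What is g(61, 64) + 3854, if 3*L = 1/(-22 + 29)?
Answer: 986645/256 ≈ 3854.1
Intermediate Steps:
L = 1/21 (L = 1/(3*(-22 + 29)) = (1/3)/7 = (1/3)*(1/7) = 1/21 ≈ 0.047619)
g(n, U) = 1/(4*(1/21 + U - n)) (g(n, U) = 1/(4*(1/21 + (U - n))) = 1/(4*(1/21 + U - n)))
g(61, 64) + 3854 = 21/(4*(1 - 21*61 + 21*64)) + 3854 = 21/(4*(1 - 1281 + 1344)) + 3854 = (21/4)/64 + 3854 = (21/4)*(1/64) + 3854 = 21/256 + 3854 = 986645/256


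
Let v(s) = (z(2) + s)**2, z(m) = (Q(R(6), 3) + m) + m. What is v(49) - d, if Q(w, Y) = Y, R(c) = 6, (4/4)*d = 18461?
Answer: -15325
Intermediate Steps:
d = 18461
z(m) = 3 + 2*m (z(m) = (3 + m) + m = 3 + 2*m)
v(s) = (7 + s)**2 (v(s) = ((3 + 2*2) + s)**2 = ((3 + 4) + s)**2 = (7 + s)**2)
v(49) - d = (7 + 49)**2 - 1*18461 = 56**2 - 18461 = 3136 - 18461 = -15325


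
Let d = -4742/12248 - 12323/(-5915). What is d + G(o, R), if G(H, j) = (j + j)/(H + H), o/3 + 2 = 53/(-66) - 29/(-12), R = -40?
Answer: 66886810537/1847396460 ≈ 36.206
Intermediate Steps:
o = -51/44 (o = -6 + 3*(53/(-66) - 29/(-12)) = -6 + 3*(53*(-1/66) - 29*(-1/12)) = -6 + 3*(-53/66 + 29/12) = -6 + 3*(71/44) = -6 + 213/44 = -51/44 ≈ -1.1591)
G(H, j) = j/H (G(H, j) = (2*j)/((2*H)) = (2*j)*(1/(2*H)) = j/H)
d = 61441587/36223460 (d = -4742*1/12248 - 12323*(-1/5915) = -2371/6124 + 12323/5915 = 61441587/36223460 ≈ 1.6962)
d + G(o, R) = 61441587/36223460 - 40/(-51/44) = 61441587/36223460 - 40*(-44/51) = 61441587/36223460 + 1760/51 = 66886810537/1847396460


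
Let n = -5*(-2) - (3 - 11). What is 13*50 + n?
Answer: 668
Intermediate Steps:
n = 18 (n = 10 - 1*(-8) = 10 + 8 = 18)
13*50 + n = 13*50 + 18 = 650 + 18 = 668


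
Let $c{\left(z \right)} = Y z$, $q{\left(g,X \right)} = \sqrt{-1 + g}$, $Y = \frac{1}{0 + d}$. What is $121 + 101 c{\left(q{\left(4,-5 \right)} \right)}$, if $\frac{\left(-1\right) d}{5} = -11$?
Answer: $121 + \frac{101 \sqrt{3}}{55} \approx 124.18$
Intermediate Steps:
$d = 55$ ($d = \left(-5\right) \left(-11\right) = 55$)
$Y = \frac{1}{55}$ ($Y = \frac{1}{0 + 55} = \frac{1}{55} \approx 0.018182$)
$c{\left(z \right)} = \frac{z}{55}$
$121 + 101 c{\left(q{\left(4,-5 \right)} \right)} = 121 + 101 \frac{\sqrt{-1 + 4}}{55} = 121 + 101 \frac{\sqrt{3}}{55} = 121 + \frac{101 \sqrt{3}}{55}$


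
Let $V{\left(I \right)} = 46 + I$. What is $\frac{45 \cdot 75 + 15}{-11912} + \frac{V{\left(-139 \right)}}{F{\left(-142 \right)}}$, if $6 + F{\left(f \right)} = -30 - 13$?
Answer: $\frac{470853}{291844} \approx 1.6134$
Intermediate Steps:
$F{\left(f \right)} = -49$ ($F{\left(f \right)} = -6 - 43 = -49$)
$\frac{45 \cdot 75 + 15}{-11912} + \frac{V{\left(-139 \right)}}{F{\left(-142 \right)}} = \frac{45 \cdot 75 + 15}{-11912} + \frac{46 - 139}{-49} = \left(3375 + 15\right) \left(- \frac{1}{11912}\right) - - \frac{93}{49} = 3390 \left(- \frac{1}{11912}\right) + \frac{93}{49} = - \frac{1695}{5956} + \frac{93}{49} = \frac{470853}{291844}$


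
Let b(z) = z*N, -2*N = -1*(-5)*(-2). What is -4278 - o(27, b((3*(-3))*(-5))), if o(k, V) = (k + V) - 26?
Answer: -4504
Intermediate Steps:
N = 5 (N = -(-1*(-5))*(-2)/2 = -5*(-2)/2 = -½*(-10) = 5)
b(z) = 5*z (b(z) = z*5 = 5*z)
o(k, V) = -26 + V + k (o(k, V) = (V + k) - 26 = -26 + V + k)
-4278 - o(27, b((3*(-3))*(-5))) = -4278 - (-26 + 5*((3*(-3))*(-5)) + 27) = -4278 - (-26 + 5*(-9*(-5)) + 27) = -4278 - (-26 + 5*45 + 27) = -4278 - (-26 + 225 + 27) = -4278 - 1*226 = -4278 - 226 = -4504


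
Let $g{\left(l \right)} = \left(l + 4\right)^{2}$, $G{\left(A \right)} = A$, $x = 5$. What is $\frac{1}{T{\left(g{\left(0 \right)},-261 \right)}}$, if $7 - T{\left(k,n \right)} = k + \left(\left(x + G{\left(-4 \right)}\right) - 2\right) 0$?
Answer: $- \frac{1}{9} \approx -0.11111$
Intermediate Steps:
$g{\left(l \right)} = \left(4 + l\right)^{2}$
$T{\left(k,n \right)} = 7 - k$ ($T{\left(k,n \right)} = 7 - \left(k + \left(\left(5 - 4\right) - 2\right) 0\right) = 7 - \left(k + \left(1 - 2\right) 0\right) = 7 - \left(k - 0\right) = 7 - \left(k + 0\right) = 7 - k$)
$\frac{1}{T{\left(g{\left(0 \right)},-261 \right)}} = \frac{1}{7 - \left(4 + 0\right)^{2}} = \frac{1}{7 - 4^{2}} = \frac{1}{7 - 16} = \frac{1}{-9} = - \frac{1}{9}$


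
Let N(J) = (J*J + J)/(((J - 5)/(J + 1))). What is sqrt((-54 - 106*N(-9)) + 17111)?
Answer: sqrt(622097)/7 ≈ 112.68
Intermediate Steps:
N(J) = (1 + J)*(J + J**2)/(-5 + J) (N(J) = (J**2 + J)/(((-5 + J)/(1 + J))) = (J + J**2)/(((-5 + J)/(1 + J))) = (J + J**2)*((1 + J)/(-5 + J)) = (1 + J)*(J + J**2)/(-5 + J))
sqrt((-54 - 106*N(-9)) + 17111) = sqrt((-54 - (-954)*(1 + (-9)**2 + 2*(-9))/(-5 - 9)) + 17111) = sqrt((-54 - (-954)*(1 + 81 - 18)/(-14)) + 17111) = sqrt((-54 - (-954)*(-1)*64/14) + 17111) = sqrt((-54 - 106*288/7) + 17111) = sqrt((-54 - 30528/7) + 17111) = sqrt(-30906/7 + 17111) = sqrt(88871/7) = sqrt(622097)/7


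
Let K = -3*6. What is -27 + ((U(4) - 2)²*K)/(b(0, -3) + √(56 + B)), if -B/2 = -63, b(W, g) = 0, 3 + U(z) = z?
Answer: -27 - 9*√182/91 ≈ -28.334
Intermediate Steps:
U(z) = -3 + z
B = 126 (B = -2*(-63) = 126)
K = -18
-27 + ((U(4) - 2)²*K)/(b(0, -3) + √(56 + B)) = -27 + (((-3 + 4) - 2)²*(-18))/(0 + √(56 + 126)) = -27 + ((1 - 2)²*(-18))/(0 + √182) = -27 + ((-1)²*(-18))/(√182) = -27 + (1*(-18))*(√182/182) = -27 - 9*√182/91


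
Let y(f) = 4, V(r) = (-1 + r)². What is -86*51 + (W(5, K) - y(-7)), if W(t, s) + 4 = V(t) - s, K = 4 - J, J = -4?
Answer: -4386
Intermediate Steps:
K = 8 (K = 4 - 1*(-4) = 4 + 4 = 8)
W(t, s) = -4 + (-1 + t)² - s (W(t, s) = -4 + ((-1 + t)² - s) = -4 + (-1 + t)² - s)
-86*51 + (W(5, K) - y(-7)) = -86*51 + ((-4 + (-1 + 5)² - 1*8) - 1*4) = -4386 + ((-4 + 4² - 8) - 4) = -4386 + ((-4 + 16 - 8) - 4) = -4386 + (4 - 4) = -4386 + 0 = -4386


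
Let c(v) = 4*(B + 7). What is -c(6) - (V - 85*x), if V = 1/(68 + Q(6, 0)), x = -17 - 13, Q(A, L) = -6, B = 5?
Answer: -161077/62 ≈ -2598.0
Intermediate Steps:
x = -30
V = 1/62 (V = 1/(68 - 6) = 1/62 ≈ 0.016129)
c(v) = 48 (c(v) = 4*(5 + 7) = 4*12 = 48)
-c(6) - (V - 85*x) = -1*48 - (1/62 - 85*(-30)) = -48 - (1/62 + 2550) = -48 - 1*158101/62 = -48 - 158101/62 = -161077/62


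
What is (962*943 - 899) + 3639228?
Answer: 4545495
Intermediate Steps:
(962*943 - 899) + 3639228 = (907166 - 899) + 3639228 = 906267 + 3639228 = 4545495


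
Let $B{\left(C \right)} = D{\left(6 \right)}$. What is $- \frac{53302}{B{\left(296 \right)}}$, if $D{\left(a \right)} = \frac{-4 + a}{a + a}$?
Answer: $-319812$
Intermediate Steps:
$D{\left(a \right)} = \frac{-4 + a}{2 a}$
$B{\left(C \right)} = \frac{1}{6}$ ($B{\left(C \right)} = \frac{-4 + 6}{2 \cdot 6} = \frac{1}{2} \cdot \frac{1}{6} \cdot 2 = \frac{1}{6}$)
$- \frac{53302}{B{\left(296 \right)}} = - 53302 \frac{1}{\frac{1}{6}} = \left(-53302\right) 6 = -319812$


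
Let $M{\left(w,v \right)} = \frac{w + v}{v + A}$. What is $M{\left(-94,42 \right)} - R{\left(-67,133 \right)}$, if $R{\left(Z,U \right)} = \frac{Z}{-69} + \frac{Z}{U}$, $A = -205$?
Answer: $- \frac{221740}{1495851} \approx -0.14824$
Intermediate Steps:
$M{\left(w,v \right)} = \frac{v + w}{-205 + v}$ ($M{\left(w,v \right)} = \frac{w + v}{v - 205} = \frac{v + w}{-205 + v}$)
$R{\left(Z,U \right)} = - \frac{Z}{69} + \frac{Z}{U}$ ($R{\left(Z,U \right)} = Z \left(- \frac{1}{69}\right) + \frac{Z}{U} = - \frac{Z}{69} + \frac{Z}{U}$)
$M{\left(-94,42 \right)} - R{\left(-67,133 \right)} = \frac{42 - 94}{-205 + 42} - \left(\left(- \frac{1}{69}\right) \left(-67\right) - \frac{67}{133}\right) = \frac{1}{-163} \left(-52\right) - \left(\frac{67}{69} - \frac{67}{133}\right) = \left(- \frac{1}{163}\right) \left(-52\right) - \left(\frac{67}{69} - \frac{67}{133}\right) = \frac{52}{163} - \frac{4288}{9177} = - \frac{221740}{1495851}$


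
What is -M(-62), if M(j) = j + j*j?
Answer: -3782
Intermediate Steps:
M(j) = j + j²
-M(-62) = -(-62)*(1 - 62) = -(-62)*(-61) = -1*3782 = -3782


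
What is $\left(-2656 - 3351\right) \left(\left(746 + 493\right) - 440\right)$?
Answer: $-4799593$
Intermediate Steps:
$\left(-2656 - 3351\right) \left(\left(746 + 493\right) - 440\right) = - 6007 \left(1239 - 440\right) = \left(-6007\right) 799 = -4799593$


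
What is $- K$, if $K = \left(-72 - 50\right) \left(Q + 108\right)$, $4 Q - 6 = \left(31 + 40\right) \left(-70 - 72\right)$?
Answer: $-294142$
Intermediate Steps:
$Q = -2519$ ($Q = \frac{3}{2} + \frac{\left(31 + 40\right) \left(-70 - 72\right)}{4} = \frac{3}{2} + \frac{71 \left(-142\right)}{4} = \frac{3}{2} + \frac{1}{4} \left(-10082\right) = \frac{3}{2} - \frac{5041}{2} = -2519$)
$K = 294142$ ($K = \left(-72 - 50\right) \left(-2519 + 108\right) = \left(-72 - 50\right) \left(-2411\right) = \left(-122\right) \left(-2411\right) = 294142$)
$- K = \left(-1\right) 294142 = -294142$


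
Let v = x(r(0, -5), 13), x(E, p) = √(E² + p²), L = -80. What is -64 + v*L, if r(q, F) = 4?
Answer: -64 - 80*√185 ≈ -1152.1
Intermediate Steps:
v = √185 (v = √(4² + 13²) = √(16 + 169) = √185 ≈ 13.601)
-64 + v*L = -64 + √185*(-80) = -64 - 80*√185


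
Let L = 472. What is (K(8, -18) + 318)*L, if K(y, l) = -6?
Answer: 147264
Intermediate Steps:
(K(8, -18) + 318)*L = (-6 + 318)*472 = 312*472 = 147264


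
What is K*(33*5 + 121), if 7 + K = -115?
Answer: -34892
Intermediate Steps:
K = -122 (K = -7 - 115 = -122)
K*(33*5 + 121) = -122*(33*5 + 121) = -122*(165 + 121) = -122*286 = -34892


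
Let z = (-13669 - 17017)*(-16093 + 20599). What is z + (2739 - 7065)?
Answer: -138275442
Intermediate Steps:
z = -138271116 (z = -30686*4506 = -138271116)
z + (2739 - 7065) = -138271116 + (2739 - 7065) = -138271116 - 4326 = -138275442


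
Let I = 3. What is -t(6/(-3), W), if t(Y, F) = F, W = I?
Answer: -3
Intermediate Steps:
W = 3
-t(6/(-3), W) = -1*3 = -3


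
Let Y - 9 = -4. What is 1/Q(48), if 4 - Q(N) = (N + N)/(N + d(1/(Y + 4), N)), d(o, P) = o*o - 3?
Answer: 1823/3404 ≈ 0.53555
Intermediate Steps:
Y = 5 (Y = 9 - 4 = 5)
d(o, P) = -3 + o² (d(o, P) = o² - 3 = -3 + o²)
Q(N) = 4 - 2*N/(-242/81 + N) (Q(N) = 4 - (N + N)/(N + (-3 + (1/(5 + 4))²)) = 4 - 2*N/(N + (-3 + (1/9)²)) = 4 - 2*N/(N + (-3 + (⅑)²)) = 4 - 2*N/(N + (-3 + 1/81)) = 4 - 2*N/(N - 242/81) = 4 - 2*N/(-242/81 + N))
1/Q(48) = 1/(2*(-484 + 81*48)/(-242 + 81*48)) = 1/(2*(-484 + 3888)/(-242 + 3888)) = 1/(2*3404/3646) = 1/(2*(1/3646)*3404) = 1/(3404/1823) = 1823/3404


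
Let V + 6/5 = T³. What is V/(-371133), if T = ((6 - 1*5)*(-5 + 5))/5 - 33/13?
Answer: 64289/1358965335 ≈ 4.7307e-5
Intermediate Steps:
T = -33/13 (T = ((6 - 5)*0)*(⅕) - 33*1/13 = (1*0)*(⅕) - 33/13 = 0*(⅕) - 33/13 = 0 - 33/13 = -33/13 ≈ -2.5385)
V = -192867/10985 (V = -6/5 + (-33/13)³ = -6/5 - 35937/2197 = -192867/10985 ≈ -17.557)
V/(-371133) = -192867/10985/(-371133) = -192867/10985*(-1/371133) = 64289/1358965335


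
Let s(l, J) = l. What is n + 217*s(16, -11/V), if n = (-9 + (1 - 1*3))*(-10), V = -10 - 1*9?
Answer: 3582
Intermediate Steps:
V = -19 (V = -10 - 9 = -19)
n = 110 (n = (-9 + (1 - 3))*(-10) = (-9 - 2)*(-10) = -11*(-10) = 110)
n + 217*s(16, -11/V) = 110 + 217*16 = 110 + 3472 = 3582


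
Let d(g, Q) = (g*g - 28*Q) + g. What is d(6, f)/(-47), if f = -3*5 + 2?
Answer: -406/47 ≈ -8.6383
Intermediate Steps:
f = -13 (f = -15 + 2 = -13)
d(g, Q) = g + g² - 28*Q (d(g, Q) = (g² - 28*Q) + g = g + g² - 28*Q)
d(6, f)/(-47) = (6 + 6² - 28*(-13))/(-47) = (6 + 36 + 364)*(-1/47) = 406*(-1/47) = -406/47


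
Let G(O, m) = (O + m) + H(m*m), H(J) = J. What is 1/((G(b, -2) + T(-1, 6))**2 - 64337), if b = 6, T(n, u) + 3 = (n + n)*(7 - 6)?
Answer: -1/64328 ≈ -1.5545e-5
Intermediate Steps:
T(n, u) = -3 + 2*n (T(n, u) = -3 + (n + n)*(7 - 6) = -3 + (2*n)*1 = -3 + 2*n)
G(O, m) = O + m + m**2 (G(O, m) = (O + m) + m*m = (O + m) + m**2 = O + m + m**2)
1/((G(b, -2) + T(-1, 6))**2 - 64337) = 1/(((6 - 2 + (-2)**2) + (-3 + 2*(-1)))**2 - 64337) = 1/(((6 - 2 + 4) + (-3 - 2))**2 - 64337) = 1/((8 - 5)**2 - 64337) = 1/(3**2 - 64337) = 1/(9 - 64337) = 1/(-64328) = -1/64328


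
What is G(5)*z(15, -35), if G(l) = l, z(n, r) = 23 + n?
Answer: 190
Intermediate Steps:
G(5)*z(15, -35) = 5*(23 + 15) = 5*38 = 190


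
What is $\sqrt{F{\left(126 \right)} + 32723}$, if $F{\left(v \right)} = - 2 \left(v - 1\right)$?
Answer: $\sqrt{32473} \approx 180.2$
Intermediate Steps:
$F{\left(v \right)} = 2 - 2 v$ ($F{\left(v \right)} = - 2 \left(-1 + v\right) = 2 - 2 v$)
$\sqrt{F{\left(126 \right)} + 32723} = \sqrt{\left(2 - 252\right) + 32723} = \sqrt{-250 + 32723} = \sqrt{32473}$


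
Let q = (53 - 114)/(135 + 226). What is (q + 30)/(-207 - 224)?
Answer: -10769/155591 ≈ -0.069214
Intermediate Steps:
q = -61/361 ≈ -0.16898
(q + 30)/(-207 - 224) = (-61/361 + 30)/(-207 - 224) = (10769/361)/(-431) = -1/431*10769/361 = -10769/155591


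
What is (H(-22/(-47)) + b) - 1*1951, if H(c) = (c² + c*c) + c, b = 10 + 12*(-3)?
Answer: -4365191/2209 ≈ -1976.1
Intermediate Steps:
b = -26 (b = 10 - 36 = -26)
H(c) = c + 2*c² (H(c) = (c² + c²) + c = 2*c² + c = c + 2*c²)
(H(-22/(-47)) + b) - 1*1951 = ((-22/(-47))*(1 + 2*(-22/(-47))) - 26) - 1*1951 = ((-22*(-1/47))*(1 + 2*(-22*(-1/47))) - 26) - 1951 = (22*(1 + 2*(22/47))/47 - 26) - 1951 = (22*(1 + 44/47)/47 - 26) - 1951 = ((22/47)*(91/47) - 26) - 1951 = (2002/2209 - 26) - 1951 = -55432/2209 - 1951 = -4365191/2209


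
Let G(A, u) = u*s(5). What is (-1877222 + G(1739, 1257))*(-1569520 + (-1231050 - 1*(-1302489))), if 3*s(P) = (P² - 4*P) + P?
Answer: 2805953651592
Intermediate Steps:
s(P) = -P + P²/3 (s(P) = ((P² - 4*P) + P)/3 = (P² - 3*P)/3 = -P + P²/3)
G(A, u) = 10*u/3 (G(A, u) = u*((⅓)*5*(-3 + 5)) = u*((⅓)*5*2) = u*(10/3) = 10*u/3)
(-1877222 + G(1739, 1257))*(-1569520 + (-1231050 - 1*(-1302489))) = (-1877222 + (10/3)*1257)*(-1569520 + (-1231050 - 1*(-1302489))) = (-1877222 + 4190)*(-1569520 + (-1231050 + 1302489)) = -1873032*(-1569520 + 71439) = -1873032*(-1498081) = 2805953651592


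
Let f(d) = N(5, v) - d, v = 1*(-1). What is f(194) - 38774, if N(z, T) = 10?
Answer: -38958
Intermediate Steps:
v = -1
f(d) = 10 - d
f(194) - 38774 = (10 - 1*194) - 38774 = (10 - 194) - 38774 = -184 - 38774 = -38958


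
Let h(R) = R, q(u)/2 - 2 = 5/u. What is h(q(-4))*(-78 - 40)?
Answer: -177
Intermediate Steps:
q(u) = 4 + 10/u (q(u) = 4 + 2*(5/u) = 4 + 10/u)
h(q(-4))*(-78 - 40) = (4 + 10/(-4))*(-78 - 40) = (4 + 10*(-1/4))*(-118) = (4 - 5/2)*(-118) = (3/2)*(-118) = -177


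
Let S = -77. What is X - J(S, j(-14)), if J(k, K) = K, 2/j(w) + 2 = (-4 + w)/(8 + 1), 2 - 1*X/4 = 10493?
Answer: -83927/2 ≈ -41964.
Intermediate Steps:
X = -41964 (X = 8 - 4*10493 = 8 - 41972 = -41964)
j(w) = 2/(-22/9 + w/9) (j(w) = 2/(-2 + (-4 + w)/(8 + 1)) = 2/(-2 + (-4 + w)/9) = 2/(-2 + (-4 + w)*(⅑)) = 2/(-2 + (-4/9 + w/9)) = 2/(-22/9 + w/9))
X - J(S, j(-14)) = -41964 - 18/(-22 - 14) = -41964 - 18/(-36) = -41964 - 18*(-1)/36 = -41964 - 1*(-½) = -41964 + ½ = -83927/2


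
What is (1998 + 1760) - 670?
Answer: 3088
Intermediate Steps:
(1998 + 1760) - 670 = 3758 - 670 = 3088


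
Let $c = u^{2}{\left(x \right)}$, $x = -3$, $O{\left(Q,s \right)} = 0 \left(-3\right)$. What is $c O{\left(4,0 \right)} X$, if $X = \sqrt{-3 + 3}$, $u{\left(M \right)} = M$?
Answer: $0$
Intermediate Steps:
$O{\left(Q,s \right)} = 0$
$c = 9$ ($c = \left(-3\right)^{2} = 9$)
$X = 0$ ($X = \sqrt{0} = 0$)
$c O{\left(4,0 \right)} X = 9 \cdot 0 \cdot 0 = 0 \cdot 0 = 0$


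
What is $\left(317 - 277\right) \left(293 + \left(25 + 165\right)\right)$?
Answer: $19320$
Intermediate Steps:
$\left(317 - 277\right) \left(293 + \left(25 + 165\right)\right) = 40 \left(293 + 190\right) = 40 \cdot 483 = 19320$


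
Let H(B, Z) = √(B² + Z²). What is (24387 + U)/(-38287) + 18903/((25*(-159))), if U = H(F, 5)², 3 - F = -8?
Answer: -273752612/50730275 ≈ -5.3962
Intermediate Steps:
F = 11 (F = 3 - 1*(-8) = 3 + 8 = 11)
U = 146 (U = (√(11² + 5²))² = (√(121 + 25))² = (√146)² = 146)
(24387 + U)/(-38287) + 18903/((25*(-159))) = (24387 + 146)/(-38287) + 18903/((25*(-159))) = 24533*(-1/38287) + 18903/(-3975) = -24533/38287 + 18903*(-1/3975) = -24533/38287 - 6301/1325 = -273752612/50730275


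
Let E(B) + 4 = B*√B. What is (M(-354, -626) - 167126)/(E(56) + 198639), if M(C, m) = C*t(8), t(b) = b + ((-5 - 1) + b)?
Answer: -33900240910/39455687609 + 19114592*√14/39455687609 ≈ -0.85739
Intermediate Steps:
t(b) = -6 + 2*b (t(b) = b + (-6 + b) = -6 + 2*b)
M(C, m) = 10*C (M(C, m) = C*(-6 + 2*8) = C*(-6 + 16) = C*10 = 10*C)
E(B) = -4 + B^(3/2) (E(B) = -4 + B*√B = -4 + B^(3/2))
(M(-354, -626) - 167126)/(E(56) + 198639) = (10*(-354) - 167126)/((-4 + 56^(3/2)) + 198639) = (-3540 - 167126)/((-4 + 112*√14) + 198639) = -170666/(198635 + 112*√14)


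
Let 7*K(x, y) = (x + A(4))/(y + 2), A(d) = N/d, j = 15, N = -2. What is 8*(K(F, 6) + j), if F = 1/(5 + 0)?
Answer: 8397/70 ≈ 119.96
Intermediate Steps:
A(d) = -2/d
F = 1/5 ≈ 0.20000
K(x, y) = (-1/2 + x)/(7*(2 + y)) (K(x, y) = ((x - 2/4)/(y + 2))/7 = ((x - 2*1/4)/(2 + y))/7 = ((x - 1/2)/(2 + y))/7 = ((-1/2 + x)/(2 + y))/7 = (-1/2 + x)/(7*(2 + y)))
8*(K(F, 6) + j) = 8*((-1 + 2*(1/5))/(14*(2 + 6)) + 15) = 8*((1/14)*(-1 + 2/5)/8 + 15) = 8*((1/14)*(1/8)*(-3/5) + 15) = 8*(-3/560 + 15) = 8*(8397/560) = 8397/70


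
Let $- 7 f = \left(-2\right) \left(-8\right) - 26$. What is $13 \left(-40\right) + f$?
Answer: $- \frac{3630}{7} \approx -518.57$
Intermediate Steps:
$f = \frac{10}{7}$ ($f = - \frac{\left(-2\right) \left(-8\right) - 26}{7} = - \frac{16 - 26}{7} = \left(- \frac{1}{7}\right) \left(-10\right) = \frac{10}{7} \approx 1.4286$)
$13 \left(-40\right) + f = 13 \left(-40\right) + \frac{10}{7} = -520 + \frac{10}{7} = - \frac{3630}{7}$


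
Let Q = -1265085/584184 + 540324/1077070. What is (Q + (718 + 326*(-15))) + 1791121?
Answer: 187393313549331631/104867843480 ≈ 1.7869e+6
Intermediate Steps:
Q = -174489410889/104867843480 (Q = -1265085*1/584184 + 540324*(1/1077070) = -421695/194728 + 270162/538535 = -174489410889/104867843480 ≈ -1.6639)
(Q + (718 + 326*(-15))) + 1791121 = (-174489410889/104867843480 + (718 + 326*(-15))) + 1791121 = (-174489410889/104867843480 + (718 - 4890)) + 1791121 = (-174489410889/104867843480 - 4172) + 1791121 = -437683132409449/104867843480 + 1791121 = 187393313549331631/104867843480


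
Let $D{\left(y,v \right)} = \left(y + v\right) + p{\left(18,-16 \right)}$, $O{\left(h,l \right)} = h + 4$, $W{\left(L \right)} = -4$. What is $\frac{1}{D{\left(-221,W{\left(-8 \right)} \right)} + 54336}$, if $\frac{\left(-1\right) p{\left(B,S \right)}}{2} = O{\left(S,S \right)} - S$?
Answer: $\frac{1}{54103} \approx 1.8483 \cdot 10^{-5}$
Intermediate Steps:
$O{\left(h,l \right)} = 4 + h$
$p{\left(B,S \right)} = -8$ ($p{\left(B,S \right)} = - 2 \left(\left(4 + S\right) - S\right) = \left(-2\right) 4 = -8$)
$D{\left(y,v \right)} = -8 + v + y$ ($D{\left(y,v \right)} = \left(y + v\right) - 8 = \left(v + y\right) - 8 = -8 + v + y$)
$\frac{1}{D{\left(-221,W{\left(-8 \right)} \right)} + 54336} = \frac{1}{\left(-8 - 4 - 221\right) + 54336} = \frac{1}{-233 + 54336} = \frac{1}{54103}$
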